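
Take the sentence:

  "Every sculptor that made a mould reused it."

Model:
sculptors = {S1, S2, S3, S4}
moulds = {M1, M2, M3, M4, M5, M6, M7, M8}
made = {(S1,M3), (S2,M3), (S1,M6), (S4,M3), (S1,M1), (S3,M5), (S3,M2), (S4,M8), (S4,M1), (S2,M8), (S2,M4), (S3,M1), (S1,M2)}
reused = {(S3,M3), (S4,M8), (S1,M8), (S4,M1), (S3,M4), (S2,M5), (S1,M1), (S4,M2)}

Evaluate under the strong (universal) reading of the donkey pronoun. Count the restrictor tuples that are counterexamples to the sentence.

10

"it" takes "a mould" as antecedent — a donkey pronoun bound across the clause boundary.
Strong reading: for every (s,m) with made(s,m), reused(s,m).
Restrictor pairs: (S1,M1) ✓  (S1,M2) ✗  (S1,M3) ✗  (S1,M6) ✗  (S2,M3) ✗  (S2,M4) ✗  (S2,M8) ✗  (S3,M1) ✗  (S3,M2) ✗  (S3,M5) ✗  (S4,M1) ✓  (S4,M3) ✗  (S4,M8) ✓
Counterexamples (restrictor pairs failing the scope): 10.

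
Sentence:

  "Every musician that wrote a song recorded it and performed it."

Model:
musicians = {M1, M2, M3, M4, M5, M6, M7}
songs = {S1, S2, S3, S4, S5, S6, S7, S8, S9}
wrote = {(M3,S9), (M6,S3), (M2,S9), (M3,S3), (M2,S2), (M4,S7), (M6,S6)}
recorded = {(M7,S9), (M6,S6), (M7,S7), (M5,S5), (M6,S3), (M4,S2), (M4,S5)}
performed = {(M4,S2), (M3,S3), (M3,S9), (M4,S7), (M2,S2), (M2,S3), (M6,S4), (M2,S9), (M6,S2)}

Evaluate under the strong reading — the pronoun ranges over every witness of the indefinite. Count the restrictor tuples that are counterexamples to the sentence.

7

"it" takes "a song" as antecedent — a donkey pronoun bound across the clause boundary.
Strong reading: for every (m,s) with wrote(m,s), recorded(m,s) ∧ performed(m,s).
Restrictor pairs: (M2,S2) ✗  (M2,S9) ✗  (M3,S3) ✗  (M3,S9) ✗  (M4,S7) ✗  (M6,S3) ✗  (M6,S6) ✗
Counterexamples (restrictor pairs failing the scope): 7.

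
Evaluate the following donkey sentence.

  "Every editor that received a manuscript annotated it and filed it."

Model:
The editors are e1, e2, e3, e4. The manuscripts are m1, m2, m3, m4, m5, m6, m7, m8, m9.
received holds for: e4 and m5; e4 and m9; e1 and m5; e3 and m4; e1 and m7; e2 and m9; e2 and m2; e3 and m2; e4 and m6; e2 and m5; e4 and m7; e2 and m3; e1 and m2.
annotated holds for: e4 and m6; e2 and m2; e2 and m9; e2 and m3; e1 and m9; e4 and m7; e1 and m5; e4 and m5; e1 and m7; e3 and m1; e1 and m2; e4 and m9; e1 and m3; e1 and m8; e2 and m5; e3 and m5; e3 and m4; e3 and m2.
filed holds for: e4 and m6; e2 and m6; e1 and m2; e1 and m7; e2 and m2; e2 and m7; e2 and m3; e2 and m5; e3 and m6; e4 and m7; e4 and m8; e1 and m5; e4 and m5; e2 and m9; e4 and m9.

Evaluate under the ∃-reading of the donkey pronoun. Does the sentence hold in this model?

False

"it" takes "a manuscript" as antecedent — a donkey pronoun bound across the clause boundary.
Weak reading: every editor e with some received-manuscript has at least one received-manuscript m such that annotated(e,m) ∧ filed(e,m).
Per editor: e1:✓  e2:✓  e3:✗  e4:✓
e3 has no witness among its received-manuscripts.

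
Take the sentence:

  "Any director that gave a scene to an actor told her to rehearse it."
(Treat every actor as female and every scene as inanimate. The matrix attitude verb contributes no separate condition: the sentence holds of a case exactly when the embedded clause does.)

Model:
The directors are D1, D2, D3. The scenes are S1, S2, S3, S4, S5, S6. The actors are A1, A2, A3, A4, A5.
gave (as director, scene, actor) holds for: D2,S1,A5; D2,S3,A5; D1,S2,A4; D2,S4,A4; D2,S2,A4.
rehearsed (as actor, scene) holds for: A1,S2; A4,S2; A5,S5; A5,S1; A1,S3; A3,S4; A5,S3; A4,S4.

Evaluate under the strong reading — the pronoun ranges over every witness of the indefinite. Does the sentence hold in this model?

True

"her" takes "an actor" as antecedent and "it" takes "a scene"; both are donkey pronouns co-varying with the restrictor.
Strong reading: for every (d,s,a) with gave(d,s,a), rehearsed(a,s).
Restrictor triples: (D1,S2,A4)→rehearsed(A4,S2) ✓  (D2,S1,A5)→rehearsed(A5,S1) ✓  (D2,S2,A4)→rehearsed(A4,S2) ✓  (D2,S3,A5)→rehearsed(A5,S3) ✓  (D2,S4,A4)→rehearsed(A4,S4) ✓
Every restrictor triple satisfies the scope.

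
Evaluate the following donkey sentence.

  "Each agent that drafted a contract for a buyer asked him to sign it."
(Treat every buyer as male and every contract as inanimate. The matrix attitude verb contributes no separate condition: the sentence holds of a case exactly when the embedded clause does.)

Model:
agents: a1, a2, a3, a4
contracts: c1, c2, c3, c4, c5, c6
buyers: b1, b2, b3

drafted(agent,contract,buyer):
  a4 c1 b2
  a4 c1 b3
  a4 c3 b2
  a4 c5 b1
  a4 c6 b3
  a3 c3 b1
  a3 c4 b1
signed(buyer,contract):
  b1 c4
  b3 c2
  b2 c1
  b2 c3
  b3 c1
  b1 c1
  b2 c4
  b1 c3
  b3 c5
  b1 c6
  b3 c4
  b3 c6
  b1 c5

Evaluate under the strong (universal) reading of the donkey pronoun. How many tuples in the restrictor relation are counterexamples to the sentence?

"him" takes "a buyer" as antecedent and "it" takes "a contract"; both are donkey pronouns co-varying with the restrictor.
Strong reading: for every (a,c,b) with drafted(a,c,b), signed(b,c).
Restrictor triples: (a3,c3,b1)→signed(b1,c3) ✓  (a3,c4,b1)→signed(b1,c4) ✓  (a4,c1,b2)→signed(b2,c1) ✓  (a4,c1,b3)→signed(b3,c1) ✓  (a4,c3,b2)→signed(b2,c3) ✓  (a4,c5,b1)→signed(b1,c5) ✓  (a4,c6,b3)→signed(b3,c6) ✓
Counterexamples (restrictor triples failing the scope): 0.

0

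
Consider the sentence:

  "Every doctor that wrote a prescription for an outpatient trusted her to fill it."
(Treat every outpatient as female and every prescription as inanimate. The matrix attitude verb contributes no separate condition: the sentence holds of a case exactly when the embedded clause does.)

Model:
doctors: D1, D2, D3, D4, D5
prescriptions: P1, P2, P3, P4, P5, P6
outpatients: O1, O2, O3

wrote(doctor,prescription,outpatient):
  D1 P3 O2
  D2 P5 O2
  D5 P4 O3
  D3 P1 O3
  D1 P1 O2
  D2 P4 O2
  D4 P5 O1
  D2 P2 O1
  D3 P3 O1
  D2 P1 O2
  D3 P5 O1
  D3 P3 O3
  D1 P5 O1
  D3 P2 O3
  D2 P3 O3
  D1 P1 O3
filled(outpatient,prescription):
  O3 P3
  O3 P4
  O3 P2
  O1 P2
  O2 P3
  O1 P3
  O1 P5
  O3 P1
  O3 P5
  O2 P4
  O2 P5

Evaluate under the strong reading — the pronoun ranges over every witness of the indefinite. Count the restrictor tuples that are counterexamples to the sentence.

2

"her" takes "an outpatient" as antecedent and "it" takes "a prescription"; both are donkey pronouns co-varying with the restrictor.
Strong reading: for every (d,p,o) with wrote(d,p,o), filled(o,p).
Restrictor triples: (D1,P1,O2)→filled(O2,P1) ✗  (D1,P1,O3)→filled(O3,P1) ✓  (D1,P3,O2)→filled(O2,P3) ✓  (D1,P5,O1)→filled(O1,P5) ✓  (D2,P1,O2)→filled(O2,P1) ✗  (D2,P2,O1)→filled(O1,P2) ✓  (D2,P3,O3)→filled(O3,P3) ✓  (D2,P4,O2)→filled(O2,P4) ✓  (D2,P5,O2)→filled(O2,P5) ✓  (D3,P1,O3)→filled(O3,P1) ✓  (D3,P2,O3)→filled(O3,P2) ✓  (D3,P3,O1)→filled(O1,P3) ✓  (D3,P3,O3)→filled(O3,P3) ✓  (D3,P5,O1)→filled(O1,P5) ✓  (D4,P5,O1)→filled(O1,P5) ✓  (D5,P4,O3)→filled(O3,P4) ✓
Counterexamples (restrictor triples failing the scope): 2.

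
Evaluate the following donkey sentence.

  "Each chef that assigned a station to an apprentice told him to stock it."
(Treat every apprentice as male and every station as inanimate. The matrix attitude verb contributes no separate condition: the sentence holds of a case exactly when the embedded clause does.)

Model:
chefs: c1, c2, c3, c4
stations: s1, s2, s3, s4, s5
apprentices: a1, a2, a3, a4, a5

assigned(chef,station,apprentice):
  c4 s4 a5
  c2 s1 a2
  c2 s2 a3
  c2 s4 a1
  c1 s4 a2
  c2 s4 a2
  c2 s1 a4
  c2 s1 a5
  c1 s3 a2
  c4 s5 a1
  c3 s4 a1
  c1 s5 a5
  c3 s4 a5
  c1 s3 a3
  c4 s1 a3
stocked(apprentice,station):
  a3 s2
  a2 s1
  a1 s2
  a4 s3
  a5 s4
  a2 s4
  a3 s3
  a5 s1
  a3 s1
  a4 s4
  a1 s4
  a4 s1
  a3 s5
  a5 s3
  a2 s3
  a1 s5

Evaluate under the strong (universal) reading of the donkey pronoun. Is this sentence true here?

"him" takes "an apprentice" as antecedent and "it" takes "a station"; both are donkey pronouns co-varying with the restrictor.
Strong reading: for every (c,s,a) with assigned(c,s,a), stocked(a,s).
Restrictor triples: (c1,s3,a2)→stocked(a2,s3) ✓  (c1,s3,a3)→stocked(a3,s3) ✓  (c1,s4,a2)→stocked(a2,s4) ✓  (c1,s5,a5)→stocked(a5,s5) ✗  (c2,s1,a2)→stocked(a2,s1) ✓  (c2,s1,a4)→stocked(a4,s1) ✓  (c2,s1,a5)→stocked(a5,s1) ✓  (c2,s2,a3)→stocked(a3,s2) ✓  (c2,s4,a1)→stocked(a1,s4) ✓  (c2,s4,a2)→stocked(a2,s4) ✓  (c3,s4,a1)→stocked(a1,s4) ✓  (c3,s4,a5)→stocked(a5,s4) ✓  (c4,s1,a3)→stocked(a3,s1) ✓  (c4,s4,a5)→stocked(a5,s4) ✓  (c4,s5,a1)→stocked(a1,s5) ✓
Counterexample: (c1,s5,a5) — stocked(a5,s5) does not hold.

False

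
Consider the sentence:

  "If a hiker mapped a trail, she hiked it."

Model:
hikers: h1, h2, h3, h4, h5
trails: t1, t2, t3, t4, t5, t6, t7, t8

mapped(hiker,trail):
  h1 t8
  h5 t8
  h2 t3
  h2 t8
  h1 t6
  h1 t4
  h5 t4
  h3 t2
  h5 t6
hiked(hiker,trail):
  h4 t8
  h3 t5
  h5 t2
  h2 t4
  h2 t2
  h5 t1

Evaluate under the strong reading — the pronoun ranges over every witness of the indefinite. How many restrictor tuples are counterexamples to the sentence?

9

"it" takes "a trail" as antecedent — a donkey pronoun bound across the clause boundary.
Strong reading: for every (h,t) with mapped(h,t), hiked(h,t).
Restrictor pairs: (h1,t4) ✗  (h1,t6) ✗  (h1,t8) ✗  (h2,t3) ✗  (h2,t8) ✗  (h3,t2) ✗  (h5,t4) ✗  (h5,t6) ✗  (h5,t8) ✗
Counterexamples (restrictor pairs failing the scope): 9.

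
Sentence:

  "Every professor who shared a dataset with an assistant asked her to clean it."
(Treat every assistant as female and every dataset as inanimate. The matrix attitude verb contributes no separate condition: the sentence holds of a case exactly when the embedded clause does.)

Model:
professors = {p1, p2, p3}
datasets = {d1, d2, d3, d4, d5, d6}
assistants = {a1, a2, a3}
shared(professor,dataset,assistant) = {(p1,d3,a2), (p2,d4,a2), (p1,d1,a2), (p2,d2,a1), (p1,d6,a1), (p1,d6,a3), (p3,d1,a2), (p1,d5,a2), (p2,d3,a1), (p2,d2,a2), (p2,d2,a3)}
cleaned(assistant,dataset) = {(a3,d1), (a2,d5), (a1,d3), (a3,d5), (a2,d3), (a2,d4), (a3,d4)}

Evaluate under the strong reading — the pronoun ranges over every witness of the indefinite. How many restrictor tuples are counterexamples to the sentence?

"her" takes "an assistant" as antecedent and "it" takes "a dataset"; both are donkey pronouns co-varying with the restrictor.
Strong reading: for every (p,d,a) with shared(p,d,a), cleaned(a,d).
Restrictor triples: (p1,d1,a2)→cleaned(a2,d1) ✗  (p1,d3,a2)→cleaned(a2,d3) ✓  (p1,d5,a2)→cleaned(a2,d5) ✓  (p1,d6,a1)→cleaned(a1,d6) ✗  (p1,d6,a3)→cleaned(a3,d6) ✗  (p2,d2,a1)→cleaned(a1,d2) ✗  (p2,d2,a2)→cleaned(a2,d2) ✗  (p2,d2,a3)→cleaned(a3,d2) ✗  (p2,d3,a1)→cleaned(a1,d3) ✓  (p2,d4,a2)→cleaned(a2,d4) ✓  (p3,d1,a2)→cleaned(a2,d1) ✗
Counterexamples (restrictor triples failing the scope): 7.

7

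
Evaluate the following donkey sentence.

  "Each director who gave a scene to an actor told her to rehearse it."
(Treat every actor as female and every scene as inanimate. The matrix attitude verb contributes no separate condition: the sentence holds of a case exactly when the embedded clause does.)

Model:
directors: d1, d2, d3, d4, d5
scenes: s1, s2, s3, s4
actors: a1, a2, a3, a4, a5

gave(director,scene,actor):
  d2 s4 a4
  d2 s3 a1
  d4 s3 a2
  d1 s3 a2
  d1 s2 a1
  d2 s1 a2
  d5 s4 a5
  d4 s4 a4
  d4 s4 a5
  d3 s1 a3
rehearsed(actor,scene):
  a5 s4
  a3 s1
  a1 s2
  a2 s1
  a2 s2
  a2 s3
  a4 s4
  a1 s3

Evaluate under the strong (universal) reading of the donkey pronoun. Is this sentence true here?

"her" takes "an actor" as antecedent and "it" takes "a scene"; both are donkey pronouns co-varying with the restrictor.
Strong reading: for every (d,s,a) with gave(d,s,a), rehearsed(a,s).
Restrictor triples: (d1,s2,a1)→rehearsed(a1,s2) ✓  (d1,s3,a2)→rehearsed(a2,s3) ✓  (d2,s1,a2)→rehearsed(a2,s1) ✓  (d2,s3,a1)→rehearsed(a1,s3) ✓  (d2,s4,a4)→rehearsed(a4,s4) ✓  (d3,s1,a3)→rehearsed(a3,s1) ✓  (d4,s3,a2)→rehearsed(a2,s3) ✓  (d4,s4,a4)→rehearsed(a4,s4) ✓  (d4,s4,a5)→rehearsed(a5,s4) ✓  (d5,s4,a5)→rehearsed(a5,s4) ✓
Every restrictor triple satisfies the scope.

True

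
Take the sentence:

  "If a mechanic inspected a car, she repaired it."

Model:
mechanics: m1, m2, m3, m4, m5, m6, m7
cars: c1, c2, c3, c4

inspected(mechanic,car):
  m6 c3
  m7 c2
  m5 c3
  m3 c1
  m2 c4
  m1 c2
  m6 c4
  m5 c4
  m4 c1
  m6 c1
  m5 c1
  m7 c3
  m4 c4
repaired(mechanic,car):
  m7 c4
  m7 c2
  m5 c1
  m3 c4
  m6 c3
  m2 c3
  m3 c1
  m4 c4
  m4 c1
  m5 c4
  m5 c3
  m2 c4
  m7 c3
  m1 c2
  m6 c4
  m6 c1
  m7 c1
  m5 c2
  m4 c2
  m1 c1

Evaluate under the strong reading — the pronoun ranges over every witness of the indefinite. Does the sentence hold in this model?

"it" takes "a car" as antecedent — a donkey pronoun bound across the clause boundary.
Strong reading: for every (m,c) with inspected(m,c), repaired(m,c).
Restrictor pairs: (m1,c2) ✓  (m2,c4) ✓  (m3,c1) ✓  (m4,c1) ✓  (m4,c4) ✓  (m5,c1) ✓  (m5,c3) ✓  (m5,c4) ✓  (m6,c1) ✓  (m6,c3) ✓  (m6,c4) ✓  (m7,c2) ✓  (m7,c3) ✓
Every restrictor pair satisfies the scope.

True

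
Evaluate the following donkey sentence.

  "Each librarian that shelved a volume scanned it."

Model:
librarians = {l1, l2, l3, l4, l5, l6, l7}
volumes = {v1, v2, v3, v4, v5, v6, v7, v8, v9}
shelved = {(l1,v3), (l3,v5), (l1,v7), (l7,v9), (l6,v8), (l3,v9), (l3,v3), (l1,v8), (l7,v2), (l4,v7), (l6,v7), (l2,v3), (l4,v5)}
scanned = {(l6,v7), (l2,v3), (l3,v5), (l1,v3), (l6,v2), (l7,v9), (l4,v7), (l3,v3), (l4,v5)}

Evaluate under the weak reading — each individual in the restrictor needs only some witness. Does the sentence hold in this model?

True

"it" takes "a volume" as antecedent — a donkey pronoun bound across the clause boundary.
Weak reading: every librarian l with some shelved-volume has at least one shelved-volume v such that scanned(l,v).
Per librarian: l1:✓  l2:✓  l3:✓  l4:✓  l6:✓  l7:✓
Every librarian in the restrictor has a witness.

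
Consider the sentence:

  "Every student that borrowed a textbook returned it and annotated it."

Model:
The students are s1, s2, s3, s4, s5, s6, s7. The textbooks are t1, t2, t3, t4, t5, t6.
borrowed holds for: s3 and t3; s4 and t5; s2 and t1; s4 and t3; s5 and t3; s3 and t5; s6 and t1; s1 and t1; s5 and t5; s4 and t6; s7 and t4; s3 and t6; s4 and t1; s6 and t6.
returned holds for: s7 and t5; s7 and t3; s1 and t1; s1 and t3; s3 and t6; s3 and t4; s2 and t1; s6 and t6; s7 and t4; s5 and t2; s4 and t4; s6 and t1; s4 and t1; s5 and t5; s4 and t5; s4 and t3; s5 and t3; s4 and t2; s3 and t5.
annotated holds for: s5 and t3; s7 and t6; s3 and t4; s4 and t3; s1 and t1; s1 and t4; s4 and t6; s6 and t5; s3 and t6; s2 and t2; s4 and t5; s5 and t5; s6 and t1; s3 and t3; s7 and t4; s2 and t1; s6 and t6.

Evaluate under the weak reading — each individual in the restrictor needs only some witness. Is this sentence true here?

True

"it" takes "a textbook" as antecedent — a donkey pronoun bound across the clause boundary.
Weak reading: every student s with some borrowed-textbook has at least one borrowed-textbook t such that returned(s,t) ∧ annotated(s,t).
Per student: s1:✓  s2:✓  s3:✓  s4:✓  s5:✓  s6:✓  s7:✓
Every student in the restrictor has a witness.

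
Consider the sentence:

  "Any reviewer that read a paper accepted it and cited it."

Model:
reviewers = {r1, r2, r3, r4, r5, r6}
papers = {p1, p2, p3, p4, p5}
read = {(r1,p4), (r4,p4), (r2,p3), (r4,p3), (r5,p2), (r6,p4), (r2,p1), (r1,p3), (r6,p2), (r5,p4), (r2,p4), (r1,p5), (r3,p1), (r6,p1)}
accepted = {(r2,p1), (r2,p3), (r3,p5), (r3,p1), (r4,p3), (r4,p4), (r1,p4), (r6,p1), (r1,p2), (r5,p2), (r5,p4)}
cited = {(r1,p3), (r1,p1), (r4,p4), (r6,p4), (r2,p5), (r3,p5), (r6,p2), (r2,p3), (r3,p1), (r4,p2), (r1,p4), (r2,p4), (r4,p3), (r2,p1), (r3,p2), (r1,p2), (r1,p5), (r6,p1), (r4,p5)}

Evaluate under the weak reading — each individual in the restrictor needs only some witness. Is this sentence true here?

"it" takes "a paper" as antecedent — a donkey pronoun bound across the clause boundary.
Weak reading: every reviewer r with some read-paper has at least one read-paper p such that accepted(r,p) ∧ cited(r,p).
Per reviewer: r1:✓  r2:✓  r3:✓  r4:✓  r5:✗  r6:✓
r5 has no witness among its read-papers.

False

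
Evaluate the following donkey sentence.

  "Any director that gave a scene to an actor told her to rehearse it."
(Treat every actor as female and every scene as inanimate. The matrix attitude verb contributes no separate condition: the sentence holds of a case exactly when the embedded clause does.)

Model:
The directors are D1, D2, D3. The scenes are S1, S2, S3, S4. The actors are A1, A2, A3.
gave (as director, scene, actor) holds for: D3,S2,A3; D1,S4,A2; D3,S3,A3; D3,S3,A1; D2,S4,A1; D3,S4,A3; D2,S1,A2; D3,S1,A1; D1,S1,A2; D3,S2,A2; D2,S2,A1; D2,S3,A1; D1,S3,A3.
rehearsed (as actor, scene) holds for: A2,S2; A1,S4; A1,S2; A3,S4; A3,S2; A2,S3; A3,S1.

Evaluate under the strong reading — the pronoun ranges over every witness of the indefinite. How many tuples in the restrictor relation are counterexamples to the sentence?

"her" takes "an actor" as antecedent and "it" takes "a scene"; both are donkey pronouns co-varying with the restrictor.
Strong reading: for every (d,s,a) with gave(d,s,a), rehearsed(a,s).
Restrictor triples: (D1,S1,A2)→rehearsed(A2,S1) ✗  (D1,S3,A3)→rehearsed(A3,S3) ✗  (D1,S4,A2)→rehearsed(A2,S4) ✗  (D2,S1,A2)→rehearsed(A2,S1) ✗  (D2,S2,A1)→rehearsed(A1,S2) ✓  (D2,S3,A1)→rehearsed(A1,S3) ✗  (D2,S4,A1)→rehearsed(A1,S4) ✓  (D3,S1,A1)→rehearsed(A1,S1) ✗  (D3,S2,A2)→rehearsed(A2,S2) ✓  (D3,S2,A3)→rehearsed(A3,S2) ✓  (D3,S3,A1)→rehearsed(A1,S3) ✗  (D3,S3,A3)→rehearsed(A3,S3) ✗  (D3,S4,A3)→rehearsed(A3,S4) ✓
Counterexamples (restrictor triples failing the scope): 8.

8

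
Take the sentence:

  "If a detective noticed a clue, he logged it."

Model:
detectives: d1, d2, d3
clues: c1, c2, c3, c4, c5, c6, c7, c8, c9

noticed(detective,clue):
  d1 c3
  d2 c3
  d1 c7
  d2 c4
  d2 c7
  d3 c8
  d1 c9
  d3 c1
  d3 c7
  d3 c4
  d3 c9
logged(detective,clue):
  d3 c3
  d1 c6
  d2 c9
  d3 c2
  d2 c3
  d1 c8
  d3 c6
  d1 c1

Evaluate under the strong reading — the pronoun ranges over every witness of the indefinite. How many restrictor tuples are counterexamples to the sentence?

"it" takes "a clue" as antecedent — a donkey pronoun bound across the clause boundary.
Strong reading: for every (d,c) with noticed(d,c), logged(d,c).
Restrictor pairs: (d1,c3) ✗  (d1,c7) ✗  (d1,c9) ✗  (d2,c3) ✓  (d2,c4) ✗  (d2,c7) ✗  (d3,c1) ✗  (d3,c4) ✗  (d3,c7) ✗  (d3,c8) ✗  (d3,c9) ✗
Counterexamples (restrictor pairs failing the scope): 10.

10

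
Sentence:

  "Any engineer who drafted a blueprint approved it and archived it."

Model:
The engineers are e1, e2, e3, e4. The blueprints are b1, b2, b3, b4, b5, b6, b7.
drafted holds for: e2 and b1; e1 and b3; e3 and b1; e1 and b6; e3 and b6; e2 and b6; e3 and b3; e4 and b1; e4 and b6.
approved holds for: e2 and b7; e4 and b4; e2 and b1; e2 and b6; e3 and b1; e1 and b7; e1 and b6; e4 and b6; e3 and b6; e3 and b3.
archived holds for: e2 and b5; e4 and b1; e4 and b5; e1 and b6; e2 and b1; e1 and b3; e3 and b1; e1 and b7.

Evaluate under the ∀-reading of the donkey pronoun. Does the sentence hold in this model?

"it" takes "a blueprint" as antecedent — a donkey pronoun bound across the clause boundary.
Strong reading: for every (e,b) with drafted(e,b), approved(e,b) ∧ archived(e,b).
Restrictor pairs: (e1,b3) ✗  (e1,b6) ✓  (e2,b1) ✓  (e2,b6) ✗  (e3,b1) ✓  (e3,b3) ✗  (e3,b6) ✗  (e4,b1) ✗  (e4,b6) ✗
Counterexample: (e1,b3) is in drafted but fails the scope.

False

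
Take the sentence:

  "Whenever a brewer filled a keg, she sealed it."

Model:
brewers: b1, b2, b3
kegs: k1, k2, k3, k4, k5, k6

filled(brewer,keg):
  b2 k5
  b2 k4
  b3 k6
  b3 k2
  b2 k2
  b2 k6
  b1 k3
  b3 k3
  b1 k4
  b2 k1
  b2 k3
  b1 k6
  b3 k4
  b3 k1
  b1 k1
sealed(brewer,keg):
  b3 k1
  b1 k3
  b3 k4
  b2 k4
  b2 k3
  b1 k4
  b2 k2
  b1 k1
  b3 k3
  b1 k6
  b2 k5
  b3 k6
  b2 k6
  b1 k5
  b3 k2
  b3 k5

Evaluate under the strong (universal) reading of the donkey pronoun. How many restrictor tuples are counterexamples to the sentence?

1

"it" takes "a keg" as antecedent — a donkey pronoun bound across the clause boundary.
Strong reading: for every (b,k) with filled(b,k), sealed(b,k).
Restrictor pairs: (b1,k1) ✓  (b1,k3) ✓  (b1,k4) ✓  (b1,k6) ✓  (b2,k1) ✗  (b2,k2) ✓  (b2,k3) ✓  (b2,k4) ✓  (b2,k5) ✓  (b2,k6) ✓  (b3,k1) ✓  (b3,k2) ✓  (b3,k3) ✓  (b3,k4) ✓  (b3,k6) ✓
Counterexamples (restrictor pairs failing the scope): 1.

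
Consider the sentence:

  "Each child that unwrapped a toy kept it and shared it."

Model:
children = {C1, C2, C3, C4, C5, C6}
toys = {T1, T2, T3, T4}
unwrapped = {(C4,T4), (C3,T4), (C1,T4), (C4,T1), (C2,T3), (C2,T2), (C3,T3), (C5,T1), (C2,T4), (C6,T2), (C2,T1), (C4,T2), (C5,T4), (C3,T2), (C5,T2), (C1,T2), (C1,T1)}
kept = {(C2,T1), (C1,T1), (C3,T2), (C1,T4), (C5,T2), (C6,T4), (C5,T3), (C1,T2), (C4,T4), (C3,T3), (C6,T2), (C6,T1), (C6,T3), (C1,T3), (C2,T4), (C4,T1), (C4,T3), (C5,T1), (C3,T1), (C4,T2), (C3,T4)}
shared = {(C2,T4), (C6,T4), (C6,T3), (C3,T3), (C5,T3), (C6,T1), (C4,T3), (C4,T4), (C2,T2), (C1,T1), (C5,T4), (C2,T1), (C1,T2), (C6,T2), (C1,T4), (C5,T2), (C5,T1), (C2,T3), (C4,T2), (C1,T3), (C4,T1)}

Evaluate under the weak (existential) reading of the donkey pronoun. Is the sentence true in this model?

"it" takes "a toy" as antecedent — a donkey pronoun bound across the clause boundary.
Weak reading: every child c with some unwrapped-toy has at least one unwrapped-toy t such that kept(c,t) ∧ shared(c,t).
Per child: C1:✓  C2:✓  C3:✓  C4:✓  C5:✓  C6:✓
Every child in the restrictor has a witness.

True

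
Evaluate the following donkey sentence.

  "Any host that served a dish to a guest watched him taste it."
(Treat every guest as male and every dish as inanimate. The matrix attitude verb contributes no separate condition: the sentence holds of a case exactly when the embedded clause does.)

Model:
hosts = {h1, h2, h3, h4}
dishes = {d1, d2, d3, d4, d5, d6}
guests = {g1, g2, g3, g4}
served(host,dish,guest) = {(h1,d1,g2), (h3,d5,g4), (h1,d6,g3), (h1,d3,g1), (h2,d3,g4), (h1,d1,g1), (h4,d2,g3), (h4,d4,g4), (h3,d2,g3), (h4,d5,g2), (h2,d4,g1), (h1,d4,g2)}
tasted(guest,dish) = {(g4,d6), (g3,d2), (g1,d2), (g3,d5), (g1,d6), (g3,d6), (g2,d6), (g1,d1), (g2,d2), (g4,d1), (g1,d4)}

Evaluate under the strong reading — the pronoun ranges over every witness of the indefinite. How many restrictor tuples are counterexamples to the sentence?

"him" takes "a guest" as antecedent and "it" takes "a dish"; both are donkey pronouns co-varying with the restrictor.
Strong reading: for every (h,d,g) with served(h,d,g), tasted(g,d).
Restrictor triples: (h1,d1,g1)→tasted(g1,d1) ✓  (h1,d1,g2)→tasted(g2,d1) ✗  (h1,d3,g1)→tasted(g1,d3) ✗  (h1,d4,g2)→tasted(g2,d4) ✗  (h1,d6,g3)→tasted(g3,d6) ✓  (h2,d3,g4)→tasted(g4,d3) ✗  (h2,d4,g1)→tasted(g1,d4) ✓  (h3,d2,g3)→tasted(g3,d2) ✓  (h3,d5,g4)→tasted(g4,d5) ✗  (h4,d2,g3)→tasted(g3,d2) ✓  (h4,d4,g4)→tasted(g4,d4) ✗  (h4,d5,g2)→tasted(g2,d5) ✗
Counterexamples (restrictor triples failing the scope): 7.

7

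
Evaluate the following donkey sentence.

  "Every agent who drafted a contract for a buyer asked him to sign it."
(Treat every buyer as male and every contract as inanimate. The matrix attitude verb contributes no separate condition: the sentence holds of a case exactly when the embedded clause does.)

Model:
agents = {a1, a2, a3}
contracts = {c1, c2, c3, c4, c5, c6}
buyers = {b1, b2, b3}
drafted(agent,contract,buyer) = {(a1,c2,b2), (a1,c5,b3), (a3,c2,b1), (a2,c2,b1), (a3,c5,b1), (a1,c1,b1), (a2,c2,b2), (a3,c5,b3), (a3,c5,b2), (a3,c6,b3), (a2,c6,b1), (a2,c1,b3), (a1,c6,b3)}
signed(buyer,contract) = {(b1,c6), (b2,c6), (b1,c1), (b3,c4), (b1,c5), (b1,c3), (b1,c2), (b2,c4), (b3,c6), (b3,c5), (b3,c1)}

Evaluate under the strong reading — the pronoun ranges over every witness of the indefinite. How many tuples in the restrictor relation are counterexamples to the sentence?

3

"him" takes "a buyer" as antecedent and "it" takes "a contract"; both are donkey pronouns co-varying with the restrictor.
Strong reading: for every (a,c,b) with drafted(a,c,b), signed(b,c).
Restrictor triples: (a1,c1,b1)→signed(b1,c1) ✓  (a1,c2,b2)→signed(b2,c2) ✗  (a1,c5,b3)→signed(b3,c5) ✓  (a1,c6,b3)→signed(b3,c6) ✓  (a2,c1,b3)→signed(b3,c1) ✓  (a2,c2,b1)→signed(b1,c2) ✓  (a2,c2,b2)→signed(b2,c2) ✗  (a2,c6,b1)→signed(b1,c6) ✓  (a3,c2,b1)→signed(b1,c2) ✓  (a3,c5,b1)→signed(b1,c5) ✓  (a3,c5,b2)→signed(b2,c5) ✗  (a3,c5,b3)→signed(b3,c5) ✓  (a3,c6,b3)→signed(b3,c6) ✓
Counterexamples (restrictor triples failing the scope): 3.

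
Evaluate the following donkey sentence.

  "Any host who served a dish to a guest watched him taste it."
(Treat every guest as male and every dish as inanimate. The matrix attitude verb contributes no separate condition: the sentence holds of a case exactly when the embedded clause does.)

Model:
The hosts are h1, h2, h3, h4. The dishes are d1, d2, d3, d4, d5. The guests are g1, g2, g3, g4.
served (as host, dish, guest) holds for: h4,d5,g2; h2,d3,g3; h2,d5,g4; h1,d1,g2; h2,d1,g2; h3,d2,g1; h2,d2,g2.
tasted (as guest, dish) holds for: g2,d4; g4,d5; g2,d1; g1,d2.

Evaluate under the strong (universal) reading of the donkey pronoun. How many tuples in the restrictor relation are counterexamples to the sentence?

3

"him" takes "a guest" as antecedent and "it" takes "a dish"; both are donkey pronouns co-varying with the restrictor.
Strong reading: for every (h,d,g) with served(h,d,g), tasted(g,d).
Restrictor triples: (h1,d1,g2)→tasted(g2,d1) ✓  (h2,d1,g2)→tasted(g2,d1) ✓  (h2,d2,g2)→tasted(g2,d2) ✗  (h2,d3,g3)→tasted(g3,d3) ✗  (h2,d5,g4)→tasted(g4,d5) ✓  (h3,d2,g1)→tasted(g1,d2) ✓  (h4,d5,g2)→tasted(g2,d5) ✗
Counterexamples (restrictor triples failing the scope): 3.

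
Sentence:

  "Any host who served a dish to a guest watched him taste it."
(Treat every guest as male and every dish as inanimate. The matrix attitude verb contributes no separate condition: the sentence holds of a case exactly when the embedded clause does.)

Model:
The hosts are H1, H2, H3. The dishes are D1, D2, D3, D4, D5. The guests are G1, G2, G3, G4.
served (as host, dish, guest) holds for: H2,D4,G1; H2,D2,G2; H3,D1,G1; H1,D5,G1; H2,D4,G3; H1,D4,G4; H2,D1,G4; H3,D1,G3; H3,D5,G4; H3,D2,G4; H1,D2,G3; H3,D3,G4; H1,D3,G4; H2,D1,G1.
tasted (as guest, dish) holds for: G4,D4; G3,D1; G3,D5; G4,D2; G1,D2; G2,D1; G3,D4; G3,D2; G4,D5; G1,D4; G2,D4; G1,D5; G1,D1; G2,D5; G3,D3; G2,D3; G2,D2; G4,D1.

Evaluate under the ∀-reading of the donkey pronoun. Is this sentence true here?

"him" takes "a guest" as antecedent and "it" takes "a dish"; both are donkey pronouns co-varying with the restrictor.
Strong reading: for every (h,d,g) with served(h,d,g), tasted(g,d).
Restrictor triples: (H1,D2,G3)→tasted(G3,D2) ✓  (H1,D3,G4)→tasted(G4,D3) ✗  (H1,D4,G4)→tasted(G4,D4) ✓  (H1,D5,G1)→tasted(G1,D5) ✓  (H2,D1,G1)→tasted(G1,D1) ✓  (H2,D1,G4)→tasted(G4,D1) ✓  (H2,D2,G2)→tasted(G2,D2) ✓  (H2,D4,G1)→tasted(G1,D4) ✓  (H2,D4,G3)→tasted(G3,D4) ✓  (H3,D1,G1)→tasted(G1,D1) ✓  (H3,D1,G3)→tasted(G3,D1) ✓  (H3,D2,G4)→tasted(G4,D2) ✓  (H3,D3,G4)→tasted(G4,D3) ✗  (H3,D5,G4)→tasted(G4,D5) ✓
Counterexample: (H1,D3,G4) — tasted(G4,D3) does not hold.

False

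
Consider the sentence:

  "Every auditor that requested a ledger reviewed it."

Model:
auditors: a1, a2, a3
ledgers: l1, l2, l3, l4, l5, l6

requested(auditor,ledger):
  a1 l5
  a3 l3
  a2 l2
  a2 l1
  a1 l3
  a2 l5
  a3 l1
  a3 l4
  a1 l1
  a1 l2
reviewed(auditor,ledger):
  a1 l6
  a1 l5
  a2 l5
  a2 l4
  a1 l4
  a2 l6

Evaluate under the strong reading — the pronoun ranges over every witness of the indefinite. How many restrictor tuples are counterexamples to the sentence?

8

"it" takes "a ledger" as antecedent — a donkey pronoun bound across the clause boundary.
Strong reading: for every (a,l) with requested(a,l), reviewed(a,l).
Restrictor pairs: (a1,l1) ✗  (a1,l2) ✗  (a1,l3) ✗  (a1,l5) ✓  (a2,l1) ✗  (a2,l2) ✗  (a2,l5) ✓  (a3,l1) ✗  (a3,l3) ✗  (a3,l4) ✗
Counterexamples (restrictor pairs failing the scope): 8.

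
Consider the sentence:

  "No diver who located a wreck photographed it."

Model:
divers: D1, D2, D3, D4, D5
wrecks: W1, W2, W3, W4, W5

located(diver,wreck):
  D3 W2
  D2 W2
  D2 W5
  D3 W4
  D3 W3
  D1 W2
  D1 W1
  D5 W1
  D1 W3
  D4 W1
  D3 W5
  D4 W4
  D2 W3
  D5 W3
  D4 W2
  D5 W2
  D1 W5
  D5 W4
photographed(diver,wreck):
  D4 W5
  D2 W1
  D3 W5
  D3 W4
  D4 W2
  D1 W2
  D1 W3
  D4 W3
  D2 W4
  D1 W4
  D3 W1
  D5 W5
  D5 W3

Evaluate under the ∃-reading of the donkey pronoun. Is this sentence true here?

False

"it" takes "a wreck" as antecedent — a donkey pronoun bound across the clause boundary.
Truth condition: for no (d,w) with located(d,w) does photographed(d,w) hold.
Restrictor pairs — does the scope hold? (D1,W1):fails  (D1,W2):holds  (D1,W3):holds  (D1,W5):fails  (D2,W2):fails  (D2,W3):fails  (D2,W5):fails  (D3,W2):fails  (D3,W3):fails  (D3,W4):holds  (D3,W5):holds  (D4,W1):fails  (D4,W2):holds  (D4,W4):fails  (D5,W1):fails  (D5,W2):fails  (D5,W3):holds  (D5,W4):fails
Scope holds for 6 pair(s), so the sentence is false.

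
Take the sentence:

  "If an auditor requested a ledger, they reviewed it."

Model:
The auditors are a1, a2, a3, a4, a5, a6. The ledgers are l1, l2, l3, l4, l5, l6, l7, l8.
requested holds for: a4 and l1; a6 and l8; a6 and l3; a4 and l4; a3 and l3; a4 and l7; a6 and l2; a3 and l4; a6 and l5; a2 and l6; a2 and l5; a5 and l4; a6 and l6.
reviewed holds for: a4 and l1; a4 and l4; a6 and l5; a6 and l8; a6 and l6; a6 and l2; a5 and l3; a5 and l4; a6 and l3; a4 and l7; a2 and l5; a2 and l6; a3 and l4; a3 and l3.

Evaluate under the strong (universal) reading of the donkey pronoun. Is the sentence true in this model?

True

"it" takes "a ledger" as antecedent — a donkey pronoun bound across the clause boundary.
Strong reading: for every (a,l) with requested(a,l), reviewed(a,l).
Restrictor pairs: (a2,l5) ✓  (a2,l6) ✓  (a3,l3) ✓  (a3,l4) ✓  (a4,l1) ✓  (a4,l4) ✓  (a4,l7) ✓  (a5,l4) ✓  (a6,l2) ✓  (a6,l3) ✓  (a6,l5) ✓  (a6,l6) ✓  (a6,l8) ✓
Every restrictor pair satisfies the scope.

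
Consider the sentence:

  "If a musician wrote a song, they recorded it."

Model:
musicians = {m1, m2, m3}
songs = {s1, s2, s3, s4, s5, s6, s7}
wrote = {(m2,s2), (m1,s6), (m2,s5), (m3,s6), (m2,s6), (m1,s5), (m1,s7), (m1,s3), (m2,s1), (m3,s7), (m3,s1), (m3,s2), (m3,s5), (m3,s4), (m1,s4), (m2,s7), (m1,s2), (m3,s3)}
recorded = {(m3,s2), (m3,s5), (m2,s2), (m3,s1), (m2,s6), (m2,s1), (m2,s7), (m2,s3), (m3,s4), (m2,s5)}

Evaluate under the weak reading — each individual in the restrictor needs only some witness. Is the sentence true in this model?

False

"it" takes "a song" as antecedent — a donkey pronoun bound across the clause boundary.
Weak reading: every musician m with some wrote-song has at least one wrote-song s such that recorded(m,s).
Per musician: m1:✗  m2:✓  m3:✓
m1 has no witness among its wrote-songs.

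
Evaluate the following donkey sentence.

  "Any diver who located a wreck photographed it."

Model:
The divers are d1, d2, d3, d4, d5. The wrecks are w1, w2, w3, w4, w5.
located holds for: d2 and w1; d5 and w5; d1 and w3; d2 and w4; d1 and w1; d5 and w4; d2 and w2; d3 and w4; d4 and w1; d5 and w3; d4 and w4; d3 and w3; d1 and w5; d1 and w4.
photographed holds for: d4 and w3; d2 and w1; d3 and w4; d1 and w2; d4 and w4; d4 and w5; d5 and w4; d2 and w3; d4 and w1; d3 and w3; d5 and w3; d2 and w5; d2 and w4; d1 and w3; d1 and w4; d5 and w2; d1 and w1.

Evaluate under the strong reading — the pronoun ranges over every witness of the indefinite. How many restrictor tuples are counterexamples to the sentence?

3

"it" takes "a wreck" as antecedent — a donkey pronoun bound across the clause boundary.
Strong reading: for every (d,w) with located(d,w), photographed(d,w).
Restrictor pairs: (d1,w1) ✓  (d1,w3) ✓  (d1,w4) ✓  (d1,w5) ✗  (d2,w1) ✓  (d2,w2) ✗  (d2,w4) ✓  (d3,w3) ✓  (d3,w4) ✓  (d4,w1) ✓  (d4,w4) ✓  (d5,w3) ✓  (d5,w4) ✓  (d5,w5) ✗
Counterexamples (restrictor pairs failing the scope): 3.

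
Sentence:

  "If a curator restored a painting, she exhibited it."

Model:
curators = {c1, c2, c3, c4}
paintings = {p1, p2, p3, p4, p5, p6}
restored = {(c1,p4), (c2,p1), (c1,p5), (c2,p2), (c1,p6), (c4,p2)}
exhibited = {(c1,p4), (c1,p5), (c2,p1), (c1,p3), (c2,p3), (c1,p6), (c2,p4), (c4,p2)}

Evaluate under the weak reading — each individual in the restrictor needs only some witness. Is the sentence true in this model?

"it" takes "a painting" as antecedent — a donkey pronoun bound across the clause boundary.
Weak reading: every curator c with some restored-painting has at least one restored-painting p such that exhibited(c,p).
Per curator: c1:✓  c2:✓  c4:✓
Every curator in the restrictor has a witness.

True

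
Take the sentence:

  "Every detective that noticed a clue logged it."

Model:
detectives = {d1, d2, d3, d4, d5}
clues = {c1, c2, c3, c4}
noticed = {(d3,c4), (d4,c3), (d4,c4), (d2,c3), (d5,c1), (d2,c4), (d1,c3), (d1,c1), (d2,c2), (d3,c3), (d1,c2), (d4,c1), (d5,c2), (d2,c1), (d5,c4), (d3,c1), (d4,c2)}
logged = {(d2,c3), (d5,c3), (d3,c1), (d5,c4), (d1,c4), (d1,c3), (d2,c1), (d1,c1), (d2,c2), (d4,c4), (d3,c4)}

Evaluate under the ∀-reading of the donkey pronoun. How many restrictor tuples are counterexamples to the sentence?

"it" takes "a clue" as antecedent — a donkey pronoun bound across the clause boundary.
Strong reading: for every (d,c) with noticed(d,c), logged(d,c).
Restrictor pairs: (d1,c1) ✓  (d1,c2) ✗  (d1,c3) ✓  (d2,c1) ✓  (d2,c2) ✓  (d2,c3) ✓  (d2,c4) ✗  (d3,c1) ✓  (d3,c3) ✗  (d3,c4) ✓  (d4,c1) ✗  (d4,c2) ✗  (d4,c3) ✗  (d4,c4) ✓  (d5,c1) ✗  (d5,c2) ✗  (d5,c4) ✓
Counterexamples (restrictor pairs failing the scope): 8.

8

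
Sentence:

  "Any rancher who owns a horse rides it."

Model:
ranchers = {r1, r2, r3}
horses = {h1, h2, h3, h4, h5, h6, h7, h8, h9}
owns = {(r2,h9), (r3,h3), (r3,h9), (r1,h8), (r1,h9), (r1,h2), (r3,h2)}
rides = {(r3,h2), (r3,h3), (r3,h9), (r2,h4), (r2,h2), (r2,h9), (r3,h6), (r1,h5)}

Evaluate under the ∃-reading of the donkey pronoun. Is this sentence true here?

"it" takes "a horse" as antecedent — a donkey pronoun bound across the clause boundary.
Weak reading: every rancher r with some owns-horse has at least one owns-horse h such that rides(r,h).
Per rancher: r1:✗  r2:✓  r3:✓
r1 has no witness among its owns-horses.

False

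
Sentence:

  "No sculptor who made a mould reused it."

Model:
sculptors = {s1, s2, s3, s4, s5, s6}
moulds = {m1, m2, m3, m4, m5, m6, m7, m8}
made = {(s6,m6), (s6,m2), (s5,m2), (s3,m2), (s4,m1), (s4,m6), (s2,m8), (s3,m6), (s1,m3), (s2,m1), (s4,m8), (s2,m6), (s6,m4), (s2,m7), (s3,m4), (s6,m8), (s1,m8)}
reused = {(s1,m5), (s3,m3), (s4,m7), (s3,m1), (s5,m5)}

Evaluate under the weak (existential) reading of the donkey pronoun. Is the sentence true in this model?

True

"it" takes "a mould" as antecedent — a donkey pronoun bound across the clause boundary.
Truth condition: for no (s,m) with made(s,m) does reused(s,m) hold.
Restrictor pairs — does the scope hold? (s1,m3):fails  (s1,m8):fails  (s2,m1):fails  (s2,m6):fails  (s2,m7):fails  (s2,m8):fails  (s3,m2):fails  (s3,m4):fails  (s3,m6):fails  (s4,m1):fails  (s4,m6):fails  (s4,m8):fails  (s5,m2):fails  (s6,m2):fails  (s6,m4):fails  (s6,m6):fails  (s6,m8):fails
Scope holds for no restrictor pair, so the sentence is true.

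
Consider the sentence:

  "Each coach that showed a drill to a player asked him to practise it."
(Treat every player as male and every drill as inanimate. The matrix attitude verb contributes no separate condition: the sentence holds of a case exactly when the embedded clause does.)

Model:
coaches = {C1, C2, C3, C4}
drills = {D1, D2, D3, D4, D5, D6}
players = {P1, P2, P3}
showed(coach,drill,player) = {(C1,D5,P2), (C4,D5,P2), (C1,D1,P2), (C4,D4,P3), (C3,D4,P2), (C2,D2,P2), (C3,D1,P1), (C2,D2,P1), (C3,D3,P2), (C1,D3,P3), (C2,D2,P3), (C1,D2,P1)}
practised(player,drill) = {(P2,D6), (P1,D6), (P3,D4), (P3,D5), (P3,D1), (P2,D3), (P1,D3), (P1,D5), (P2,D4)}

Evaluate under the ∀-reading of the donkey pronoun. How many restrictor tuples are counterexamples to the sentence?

9

"him" takes "a player" as antecedent and "it" takes "a drill"; both are donkey pronouns co-varying with the restrictor.
Strong reading: for every (c,d,p) with showed(c,d,p), practised(p,d).
Restrictor triples: (C1,D1,P2)→practised(P2,D1) ✗  (C1,D2,P1)→practised(P1,D2) ✗  (C1,D3,P3)→practised(P3,D3) ✗  (C1,D5,P2)→practised(P2,D5) ✗  (C2,D2,P1)→practised(P1,D2) ✗  (C2,D2,P2)→practised(P2,D2) ✗  (C2,D2,P3)→practised(P3,D2) ✗  (C3,D1,P1)→practised(P1,D1) ✗  (C3,D3,P2)→practised(P2,D3) ✓  (C3,D4,P2)→practised(P2,D4) ✓  (C4,D4,P3)→practised(P3,D4) ✓  (C4,D5,P2)→practised(P2,D5) ✗
Counterexamples (restrictor triples failing the scope): 9.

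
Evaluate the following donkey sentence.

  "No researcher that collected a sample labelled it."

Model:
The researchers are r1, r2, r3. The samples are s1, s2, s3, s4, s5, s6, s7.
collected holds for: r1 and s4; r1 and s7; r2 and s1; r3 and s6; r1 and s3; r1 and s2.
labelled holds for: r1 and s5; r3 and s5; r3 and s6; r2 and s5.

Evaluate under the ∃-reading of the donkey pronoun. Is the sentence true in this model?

"it" takes "a sample" as antecedent — a donkey pronoun bound across the clause boundary.
Truth condition: for no (r,s) with collected(r,s) does labelled(r,s) hold.
Restrictor pairs — does the scope hold? (r1,s2):fails  (r1,s3):fails  (r1,s4):fails  (r1,s7):fails  (r2,s1):fails  (r3,s6):holds
Scope holds for 1 pair(s), so the sentence is false.

False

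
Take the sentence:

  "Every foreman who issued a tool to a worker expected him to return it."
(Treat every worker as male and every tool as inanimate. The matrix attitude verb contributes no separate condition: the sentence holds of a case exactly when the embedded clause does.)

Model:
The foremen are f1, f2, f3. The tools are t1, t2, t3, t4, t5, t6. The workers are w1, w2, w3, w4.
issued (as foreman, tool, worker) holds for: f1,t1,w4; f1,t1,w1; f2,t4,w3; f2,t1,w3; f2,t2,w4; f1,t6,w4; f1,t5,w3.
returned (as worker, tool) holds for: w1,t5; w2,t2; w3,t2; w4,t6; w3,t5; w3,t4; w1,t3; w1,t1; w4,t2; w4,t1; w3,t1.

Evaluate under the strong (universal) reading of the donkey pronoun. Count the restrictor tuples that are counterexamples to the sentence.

0

"him" takes "a worker" as antecedent and "it" takes "a tool"; both are donkey pronouns co-varying with the restrictor.
Strong reading: for every (f,t,w) with issued(f,t,w), returned(w,t).
Restrictor triples: (f1,t1,w1)→returned(w1,t1) ✓  (f1,t1,w4)→returned(w4,t1) ✓  (f1,t5,w3)→returned(w3,t5) ✓  (f1,t6,w4)→returned(w4,t6) ✓  (f2,t1,w3)→returned(w3,t1) ✓  (f2,t2,w4)→returned(w4,t2) ✓  (f2,t4,w3)→returned(w3,t4) ✓
Counterexamples (restrictor triples failing the scope): 0.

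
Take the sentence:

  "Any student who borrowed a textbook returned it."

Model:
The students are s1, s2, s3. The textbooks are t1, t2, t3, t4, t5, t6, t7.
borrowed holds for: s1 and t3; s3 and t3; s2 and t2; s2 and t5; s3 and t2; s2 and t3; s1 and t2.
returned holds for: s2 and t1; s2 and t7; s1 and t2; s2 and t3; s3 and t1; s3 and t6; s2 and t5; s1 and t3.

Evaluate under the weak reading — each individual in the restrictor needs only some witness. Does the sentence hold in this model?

"it" takes "a textbook" as antecedent — a donkey pronoun bound across the clause boundary.
Weak reading: every student s with some borrowed-textbook has at least one borrowed-textbook t such that returned(s,t).
Per student: s1:✓  s2:✓  s3:✗
s3 has no witness among its borrowed-textbooks.

False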